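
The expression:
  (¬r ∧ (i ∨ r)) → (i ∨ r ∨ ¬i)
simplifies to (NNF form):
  True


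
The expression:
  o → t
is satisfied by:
  {t: True, o: False}
  {o: False, t: False}
  {o: True, t: True}


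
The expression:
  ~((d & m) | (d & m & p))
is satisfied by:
  {m: False, d: False}
  {d: True, m: False}
  {m: True, d: False}


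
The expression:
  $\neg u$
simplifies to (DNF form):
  $\neg u$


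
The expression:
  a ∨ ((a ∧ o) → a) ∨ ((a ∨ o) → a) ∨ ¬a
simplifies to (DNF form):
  True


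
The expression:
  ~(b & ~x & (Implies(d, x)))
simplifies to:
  d | x | ~b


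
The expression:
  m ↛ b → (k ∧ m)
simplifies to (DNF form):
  b ∨ k ∨ ¬m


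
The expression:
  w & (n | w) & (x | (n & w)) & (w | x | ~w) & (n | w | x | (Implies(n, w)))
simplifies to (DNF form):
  (n & w) | (w & x)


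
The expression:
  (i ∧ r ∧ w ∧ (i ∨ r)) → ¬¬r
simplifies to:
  True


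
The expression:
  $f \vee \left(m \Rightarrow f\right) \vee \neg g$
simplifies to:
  $f \vee \neg g \vee \neg m$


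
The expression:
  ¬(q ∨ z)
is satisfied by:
  {q: False, z: False}


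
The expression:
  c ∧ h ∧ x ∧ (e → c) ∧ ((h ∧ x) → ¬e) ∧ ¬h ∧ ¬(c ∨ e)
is never true.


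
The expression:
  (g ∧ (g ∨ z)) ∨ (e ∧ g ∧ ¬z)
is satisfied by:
  {g: True}


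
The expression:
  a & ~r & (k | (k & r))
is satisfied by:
  {a: True, k: True, r: False}


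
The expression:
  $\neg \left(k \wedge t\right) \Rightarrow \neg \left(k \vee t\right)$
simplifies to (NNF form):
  $\left(k \wedge t\right) \vee \left(\neg k \wedge \neg t\right)$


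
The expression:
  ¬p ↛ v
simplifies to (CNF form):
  v ∨ ¬p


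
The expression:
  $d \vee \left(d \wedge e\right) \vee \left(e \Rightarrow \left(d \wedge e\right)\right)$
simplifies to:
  $d \vee \neg e$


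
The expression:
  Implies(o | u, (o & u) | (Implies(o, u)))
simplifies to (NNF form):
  u | ~o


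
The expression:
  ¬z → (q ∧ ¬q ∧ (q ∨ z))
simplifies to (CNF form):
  z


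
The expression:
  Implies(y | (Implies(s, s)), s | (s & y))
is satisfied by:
  {s: True}


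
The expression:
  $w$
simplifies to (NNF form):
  $w$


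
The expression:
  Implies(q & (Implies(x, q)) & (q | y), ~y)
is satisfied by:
  {q: False, y: False}
  {y: True, q: False}
  {q: True, y: False}


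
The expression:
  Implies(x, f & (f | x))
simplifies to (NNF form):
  f | ~x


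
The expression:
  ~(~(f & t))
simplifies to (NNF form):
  f & t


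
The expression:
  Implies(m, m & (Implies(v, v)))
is always true.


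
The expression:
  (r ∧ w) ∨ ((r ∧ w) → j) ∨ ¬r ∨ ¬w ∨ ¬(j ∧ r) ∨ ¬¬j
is always true.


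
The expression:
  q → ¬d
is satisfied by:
  {q: False, d: False}
  {d: True, q: False}
  {q: True, d: False}


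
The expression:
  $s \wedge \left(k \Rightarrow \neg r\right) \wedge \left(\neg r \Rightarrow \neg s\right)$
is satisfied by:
  {r: True, s: True, k: False}


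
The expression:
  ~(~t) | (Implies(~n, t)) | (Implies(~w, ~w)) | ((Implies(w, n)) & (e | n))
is always true.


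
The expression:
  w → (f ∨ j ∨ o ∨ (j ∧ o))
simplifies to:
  f ∨ j ∨ o ∨ ¬w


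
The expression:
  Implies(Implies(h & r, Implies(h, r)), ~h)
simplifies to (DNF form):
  ~h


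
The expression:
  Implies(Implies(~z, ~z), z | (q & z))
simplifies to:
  z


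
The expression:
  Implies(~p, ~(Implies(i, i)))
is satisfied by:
  {p: True}


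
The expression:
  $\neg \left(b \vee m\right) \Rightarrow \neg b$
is always true.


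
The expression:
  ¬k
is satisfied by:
  {k: False}


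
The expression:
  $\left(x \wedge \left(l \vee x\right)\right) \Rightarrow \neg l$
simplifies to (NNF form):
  $\neg l \vee \neg x$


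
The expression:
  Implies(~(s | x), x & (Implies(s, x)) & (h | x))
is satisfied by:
  {x: True, s: True}
  {x: True, s: False}
  {s: True, x: False}


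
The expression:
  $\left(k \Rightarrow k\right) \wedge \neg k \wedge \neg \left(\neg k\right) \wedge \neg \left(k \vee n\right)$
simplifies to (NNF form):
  $\text{False}$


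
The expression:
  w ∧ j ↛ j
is never true.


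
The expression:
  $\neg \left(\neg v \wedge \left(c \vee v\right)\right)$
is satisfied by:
  {v: True, c: False}
  {c: False, v: False}
  {c: True, v: True}


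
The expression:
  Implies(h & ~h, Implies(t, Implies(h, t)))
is always true.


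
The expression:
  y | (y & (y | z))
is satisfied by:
  {y: True}


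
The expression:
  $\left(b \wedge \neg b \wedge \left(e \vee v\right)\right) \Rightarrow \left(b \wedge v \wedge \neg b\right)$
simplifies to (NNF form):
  $\text{True}$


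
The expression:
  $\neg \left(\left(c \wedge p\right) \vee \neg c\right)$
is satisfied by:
  {c: True, p: False}


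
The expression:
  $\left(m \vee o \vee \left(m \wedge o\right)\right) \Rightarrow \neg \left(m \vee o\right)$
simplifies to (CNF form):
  $\neg m \wedge \neg o$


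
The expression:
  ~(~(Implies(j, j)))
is always true.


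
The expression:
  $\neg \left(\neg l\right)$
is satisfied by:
  {l: True}


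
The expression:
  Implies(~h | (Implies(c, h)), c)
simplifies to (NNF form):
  c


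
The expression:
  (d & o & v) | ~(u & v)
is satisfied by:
  {d: True, o: True, u: False, v: False}
  {d: True, o: False, u: False, v: False}
  {o: True, d: False, u: False, v: False}
  {d: False, o: False, u: False, v: False}
  {d: True, v: True, o: True, u: False}
  {d: True, v: True, o: False, u: False}
  {v: True, o: True, d: False, u: False}
  {v: True, d: False, o: False, u: False}
  {d: True, u: True, o: True, v: False}
  {d: True, u: True, o: False, v: False}
  {u: True, o: True, d: False, v: False}
  {u: True, d: False, o: False, v: False}
  {d: True, v: True, u: True, o: True}


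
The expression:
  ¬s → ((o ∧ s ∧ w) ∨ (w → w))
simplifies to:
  True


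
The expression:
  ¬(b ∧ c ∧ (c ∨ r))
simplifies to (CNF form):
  ¬b ∨ ¬c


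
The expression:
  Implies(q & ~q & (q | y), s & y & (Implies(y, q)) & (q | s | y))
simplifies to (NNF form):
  True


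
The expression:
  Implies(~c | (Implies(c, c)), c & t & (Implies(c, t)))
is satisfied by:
  {t: True, c: True}


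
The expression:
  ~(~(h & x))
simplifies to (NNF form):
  h & x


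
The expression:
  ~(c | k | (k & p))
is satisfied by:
  {k: False, c: False}


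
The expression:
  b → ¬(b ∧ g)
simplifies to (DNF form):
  ¬b ∨ ¬g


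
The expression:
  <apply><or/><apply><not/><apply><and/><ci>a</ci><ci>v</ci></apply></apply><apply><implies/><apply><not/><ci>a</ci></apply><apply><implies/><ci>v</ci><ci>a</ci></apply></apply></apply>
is always true.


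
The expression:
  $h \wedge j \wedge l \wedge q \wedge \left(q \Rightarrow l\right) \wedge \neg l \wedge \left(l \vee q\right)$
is never true.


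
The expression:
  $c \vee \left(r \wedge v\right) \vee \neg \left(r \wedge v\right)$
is always true.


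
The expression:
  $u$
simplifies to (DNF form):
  $u$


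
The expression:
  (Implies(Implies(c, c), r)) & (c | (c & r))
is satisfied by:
  {r: True, c: True}


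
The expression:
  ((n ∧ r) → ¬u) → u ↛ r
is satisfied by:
  {n: True, u: True, r: False}
  {u: True, r: False, n: False}
  {r: True, n: True, u: True}


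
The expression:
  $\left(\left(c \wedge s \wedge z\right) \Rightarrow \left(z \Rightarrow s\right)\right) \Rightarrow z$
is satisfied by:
  {z: True}


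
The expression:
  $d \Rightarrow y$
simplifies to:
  $y \vee \neg d$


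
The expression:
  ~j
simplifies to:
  ~j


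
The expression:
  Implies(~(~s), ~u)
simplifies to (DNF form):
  ~s | ~u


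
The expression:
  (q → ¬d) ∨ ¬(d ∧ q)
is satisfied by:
  {q: False, d: False}
  {d: True, q: False}
  {q: True, d: False}


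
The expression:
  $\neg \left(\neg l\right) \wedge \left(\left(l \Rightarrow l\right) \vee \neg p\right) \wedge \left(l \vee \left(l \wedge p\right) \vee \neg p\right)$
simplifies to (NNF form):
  $l$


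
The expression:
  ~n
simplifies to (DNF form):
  ~n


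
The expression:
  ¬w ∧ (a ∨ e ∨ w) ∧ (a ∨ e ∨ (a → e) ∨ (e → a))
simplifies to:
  ¬w ∧ (a ∨ e)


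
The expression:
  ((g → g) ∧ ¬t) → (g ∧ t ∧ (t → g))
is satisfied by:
  {t: True}


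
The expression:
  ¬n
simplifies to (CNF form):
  ¬n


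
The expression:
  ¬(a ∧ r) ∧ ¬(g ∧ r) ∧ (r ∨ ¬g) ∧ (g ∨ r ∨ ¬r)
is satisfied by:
  {g: False, a: False, r: False}
  {r: True, g: False, a: False}
  {a: True, g: False, r: False}


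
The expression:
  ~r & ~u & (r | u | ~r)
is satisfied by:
  {u: False, r: False}


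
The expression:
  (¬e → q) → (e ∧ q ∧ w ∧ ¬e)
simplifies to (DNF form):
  ¬e ∧ ¬q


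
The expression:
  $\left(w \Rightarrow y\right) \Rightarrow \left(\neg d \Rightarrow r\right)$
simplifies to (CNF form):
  $\left(d \vee r \vee w\right) \wedge \left(d \vee r \vee \neg y\right)$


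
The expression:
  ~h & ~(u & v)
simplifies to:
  ~h & (~u | ~v)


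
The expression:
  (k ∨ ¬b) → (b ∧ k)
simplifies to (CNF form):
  b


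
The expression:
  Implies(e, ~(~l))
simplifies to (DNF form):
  l | ~e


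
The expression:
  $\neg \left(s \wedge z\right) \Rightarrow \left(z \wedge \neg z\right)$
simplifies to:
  $s \wedge z$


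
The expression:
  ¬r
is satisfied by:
  {r: False}


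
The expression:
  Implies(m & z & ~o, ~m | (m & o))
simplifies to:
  o | ~m | ~z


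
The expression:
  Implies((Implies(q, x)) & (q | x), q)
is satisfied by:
  {q: True, x: False}
  {x: False, q: False}
  {x: True, q: True}


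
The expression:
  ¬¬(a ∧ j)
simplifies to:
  a ∧ j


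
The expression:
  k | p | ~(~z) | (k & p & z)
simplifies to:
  k | p | z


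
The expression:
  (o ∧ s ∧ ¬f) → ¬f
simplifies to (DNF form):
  True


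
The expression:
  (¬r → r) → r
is always true.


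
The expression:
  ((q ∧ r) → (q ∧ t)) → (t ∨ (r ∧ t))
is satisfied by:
  {r: True, t: True, q: True}
  {r: True, t: True, q: False}
  {t: True, q: True, r: False}
  {t: True, q: False, r: False}
  {r: True, q: True, t: False}


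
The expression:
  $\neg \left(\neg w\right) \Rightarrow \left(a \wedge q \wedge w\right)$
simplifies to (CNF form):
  $\left(a \vee \neg w\right) \wedge \left(q \vee \neg w\right)$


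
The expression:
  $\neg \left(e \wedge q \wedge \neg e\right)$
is always true.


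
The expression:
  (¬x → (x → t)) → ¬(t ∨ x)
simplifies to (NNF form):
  ¬t ∧ ¬x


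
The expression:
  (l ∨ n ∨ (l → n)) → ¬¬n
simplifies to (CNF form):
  n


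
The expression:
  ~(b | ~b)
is never true.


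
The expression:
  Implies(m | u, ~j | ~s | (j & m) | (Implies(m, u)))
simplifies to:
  True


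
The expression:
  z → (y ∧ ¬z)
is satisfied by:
  {z: False}


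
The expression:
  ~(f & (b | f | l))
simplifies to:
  ~f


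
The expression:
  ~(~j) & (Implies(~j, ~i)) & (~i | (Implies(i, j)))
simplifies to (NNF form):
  j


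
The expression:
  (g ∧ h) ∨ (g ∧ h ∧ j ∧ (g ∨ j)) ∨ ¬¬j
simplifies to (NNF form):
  j ∨ (g ∧ h)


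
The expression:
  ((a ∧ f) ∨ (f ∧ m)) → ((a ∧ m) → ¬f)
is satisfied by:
  {m: False, a: False, f: False}
  {f: True, m: False, a: False}
  {a: True, m: False, f: False}
  {f: True, a: True, m: False}
  {m: True, f: False, a: False}
  {f: True, m: True, a: False}
  {a: True, m: True, f: False}


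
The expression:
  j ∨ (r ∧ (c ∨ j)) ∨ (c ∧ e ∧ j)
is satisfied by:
  {c: True, j: True, r: True}
  {c: True, j: True, r: False}
  {j: True, r: True, c: False}
  {j: True, r: False, c: False}
  {c: True, r: True, j: False}


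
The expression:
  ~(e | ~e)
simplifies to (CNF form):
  False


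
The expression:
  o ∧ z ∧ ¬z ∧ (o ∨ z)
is never true.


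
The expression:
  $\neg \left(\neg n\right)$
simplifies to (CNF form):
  $n$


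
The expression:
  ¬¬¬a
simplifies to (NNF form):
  ¬a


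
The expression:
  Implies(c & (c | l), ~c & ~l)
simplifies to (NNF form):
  ~c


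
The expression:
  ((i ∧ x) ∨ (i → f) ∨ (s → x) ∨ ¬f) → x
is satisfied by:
  {x: True}


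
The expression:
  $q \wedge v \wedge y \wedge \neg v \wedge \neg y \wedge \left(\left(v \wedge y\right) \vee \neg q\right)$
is never true.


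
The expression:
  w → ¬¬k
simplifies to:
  k ∨ ¬w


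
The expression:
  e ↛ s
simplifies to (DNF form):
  e ∧ ¬s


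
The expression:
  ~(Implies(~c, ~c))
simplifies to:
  False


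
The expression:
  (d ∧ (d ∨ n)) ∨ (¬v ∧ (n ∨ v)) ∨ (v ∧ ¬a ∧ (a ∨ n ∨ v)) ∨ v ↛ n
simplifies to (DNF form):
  d ∨ (n ∧ ¬v) ∨ (v ∧ ¬a) ∨ (v ∧ ¬n)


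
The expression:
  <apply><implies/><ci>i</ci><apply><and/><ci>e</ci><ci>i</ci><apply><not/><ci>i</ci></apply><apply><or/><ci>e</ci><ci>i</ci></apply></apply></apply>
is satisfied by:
  {i: False}


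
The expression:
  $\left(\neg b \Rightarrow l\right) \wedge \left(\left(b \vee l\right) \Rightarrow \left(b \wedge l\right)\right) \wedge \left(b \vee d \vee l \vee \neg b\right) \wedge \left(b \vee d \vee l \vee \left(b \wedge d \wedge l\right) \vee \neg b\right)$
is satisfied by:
  {b: True, l: True}


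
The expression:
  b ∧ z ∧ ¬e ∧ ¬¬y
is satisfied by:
  {z: True, b: True, y: True, e: False}


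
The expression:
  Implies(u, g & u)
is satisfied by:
  {g: True, u: False}
  {u: False, g: False}
  {u: True, g: True}


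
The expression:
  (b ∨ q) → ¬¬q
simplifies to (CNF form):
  q ∨ ¬b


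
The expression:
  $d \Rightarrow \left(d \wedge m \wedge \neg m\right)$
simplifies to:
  $\neg d$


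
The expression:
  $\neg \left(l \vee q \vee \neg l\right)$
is never true.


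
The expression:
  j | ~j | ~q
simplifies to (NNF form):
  True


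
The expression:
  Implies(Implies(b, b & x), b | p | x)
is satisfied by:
  {b: True, p: True, x: True}
  {b: True, p: True, x: False}
  {b: True, x: True, p: False}
  {b: True, x: False, p: False}
  {p: True, x: True, b: False}
  {p: True, x: False, b: False}
  {x: True, p: False, b: False}


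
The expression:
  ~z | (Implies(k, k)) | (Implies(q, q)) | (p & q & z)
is always true.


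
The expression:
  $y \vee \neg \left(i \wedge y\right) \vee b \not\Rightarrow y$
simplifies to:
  $\text{True}$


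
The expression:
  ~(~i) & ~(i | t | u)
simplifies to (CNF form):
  False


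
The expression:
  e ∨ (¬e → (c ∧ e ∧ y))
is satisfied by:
  {e: True}


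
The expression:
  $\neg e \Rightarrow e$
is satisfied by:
  {e: True}


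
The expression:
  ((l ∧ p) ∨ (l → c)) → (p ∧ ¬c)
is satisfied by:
  {l: True, p: True, c: False}
  {l: True, p: False, c: False}
  {p: True, l: False, c: False}


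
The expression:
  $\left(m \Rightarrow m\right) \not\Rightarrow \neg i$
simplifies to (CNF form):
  $i$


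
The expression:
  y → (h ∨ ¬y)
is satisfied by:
  {h: True, y: False}
  {y: False, h: False}
  {y: True, h: True}


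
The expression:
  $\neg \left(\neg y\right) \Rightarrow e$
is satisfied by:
  {e: True, y: False}
  {y: False, e: False}
  {y: True, e: True}


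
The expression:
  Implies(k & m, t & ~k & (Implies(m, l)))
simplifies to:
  ~k | ~m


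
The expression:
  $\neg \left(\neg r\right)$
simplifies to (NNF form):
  $r$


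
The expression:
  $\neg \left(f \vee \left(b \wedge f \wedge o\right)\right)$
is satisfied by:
  {f: False}


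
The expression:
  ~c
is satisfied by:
  {c: False}


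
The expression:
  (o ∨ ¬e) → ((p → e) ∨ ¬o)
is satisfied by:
  {e: True, p: False, o: False}
  {p: False, o: False, e: False}
  {o: True, e: True, p: False}
  {o: True, p: False, e: False}
  {e: True, p: True, o: False}
  {p: True, e: False, o: False}
  {o: True, p: True, e: True}


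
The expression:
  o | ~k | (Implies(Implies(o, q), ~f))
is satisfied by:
  {o: True, k: False, f: False}
  {k: False, f: False, o: False}
  {f: True, o: True, k: False}
  {f: True, k: False, o: False}
  {o: True, k: True, f: False}
  {k: True, o: False, f: False}
  {f: True, k: True, o: True}


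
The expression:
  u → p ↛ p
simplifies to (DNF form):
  ¬u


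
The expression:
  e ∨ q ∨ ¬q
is always true.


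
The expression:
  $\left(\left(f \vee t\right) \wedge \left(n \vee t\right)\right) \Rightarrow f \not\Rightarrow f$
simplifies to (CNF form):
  $\neg t \wedge \left(\neg f \vee \neg n\right)$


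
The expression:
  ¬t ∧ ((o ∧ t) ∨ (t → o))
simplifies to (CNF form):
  ¬t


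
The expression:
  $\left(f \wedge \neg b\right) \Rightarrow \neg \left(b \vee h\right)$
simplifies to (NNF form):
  $b \vee \neg f \vee \neg h$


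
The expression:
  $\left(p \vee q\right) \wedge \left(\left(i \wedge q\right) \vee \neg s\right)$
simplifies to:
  $\left(i \wedge q\right) \vee \left(p \wedge \neg s\right) \vee \left(q \wedge \neg s\right)$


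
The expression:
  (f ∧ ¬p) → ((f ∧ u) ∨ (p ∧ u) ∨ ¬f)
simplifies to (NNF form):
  p ∨ u ∨ ¬f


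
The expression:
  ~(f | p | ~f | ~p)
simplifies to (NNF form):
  False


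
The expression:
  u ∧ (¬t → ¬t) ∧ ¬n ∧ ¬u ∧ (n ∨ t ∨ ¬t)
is never true.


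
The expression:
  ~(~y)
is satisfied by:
  {y: True}


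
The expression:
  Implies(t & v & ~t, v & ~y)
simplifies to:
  True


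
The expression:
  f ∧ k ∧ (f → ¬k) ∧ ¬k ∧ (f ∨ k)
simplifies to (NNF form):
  False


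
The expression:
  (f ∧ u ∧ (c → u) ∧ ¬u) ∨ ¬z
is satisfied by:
  {z: False}


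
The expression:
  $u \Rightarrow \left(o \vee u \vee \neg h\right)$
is always true.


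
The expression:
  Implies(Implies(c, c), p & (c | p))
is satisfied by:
  {p: True}


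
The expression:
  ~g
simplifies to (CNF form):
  ~g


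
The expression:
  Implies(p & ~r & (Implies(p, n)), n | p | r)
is always true.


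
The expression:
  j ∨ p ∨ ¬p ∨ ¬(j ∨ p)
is always true.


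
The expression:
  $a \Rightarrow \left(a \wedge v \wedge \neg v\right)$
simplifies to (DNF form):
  $\neg a$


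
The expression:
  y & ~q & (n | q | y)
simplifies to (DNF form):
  y & ~q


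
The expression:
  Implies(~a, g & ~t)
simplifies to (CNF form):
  (a | g) & (a | ~t)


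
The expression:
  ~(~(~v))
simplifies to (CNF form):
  ~v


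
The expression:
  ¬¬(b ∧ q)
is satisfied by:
  {b: True, q: True}


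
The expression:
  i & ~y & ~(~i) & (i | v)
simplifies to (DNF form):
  i & ~y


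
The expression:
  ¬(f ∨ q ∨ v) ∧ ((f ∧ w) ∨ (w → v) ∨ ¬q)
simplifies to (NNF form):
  ¬f ∧ ¬q ∧ ¬v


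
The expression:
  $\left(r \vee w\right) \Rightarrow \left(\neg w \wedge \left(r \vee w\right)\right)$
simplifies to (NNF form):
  $\neg w$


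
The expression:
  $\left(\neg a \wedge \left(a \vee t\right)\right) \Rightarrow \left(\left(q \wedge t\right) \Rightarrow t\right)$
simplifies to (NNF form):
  $\text{True}$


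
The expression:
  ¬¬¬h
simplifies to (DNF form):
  ¬h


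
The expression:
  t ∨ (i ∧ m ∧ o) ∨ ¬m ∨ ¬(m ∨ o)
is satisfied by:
  {i: True, t: True, o: True, m: False}
  {i: True, t: True, o: False, m: False}
  {t: True, o: True, m: False, i: False}
  {t: True, o: False, m: False, i: False}
  {i: True, o: True, m: False, t: False}
  {i: True, o: False, m: False, t: False}
  {o: True, i: False, m: False, t: False}
  {o: False, i: False, m: False, t: False}
  {i: True, t: True, m: True, o: True}
  {i: True, t: True, m: True, o: False}
  {t: True, m: True, o: True, i: False}
  {t: True, m: True, o: False, i: False}
  {i: True, m: True, o: True, t: False}


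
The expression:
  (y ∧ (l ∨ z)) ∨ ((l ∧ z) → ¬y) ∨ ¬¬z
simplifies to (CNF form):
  True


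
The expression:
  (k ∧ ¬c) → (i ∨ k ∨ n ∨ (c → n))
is always true.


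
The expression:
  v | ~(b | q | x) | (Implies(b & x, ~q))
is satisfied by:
  {v: True, x: False, b: False, q: False}
  {v: False, x: False, b: False, q: False}
  {q: True, v: True, x: False, b: False}
  {q: True, v: False, x: False, b: False}
  {b: True, v: True, x: False, q: False}
  {b: True, v: False, x: False, q: False}
  {q: True, b: True, v: True, x: False}
  {q: True, b: True, v: False, x: False}
  {x: True, v: True, q: False, b: False}
  {x: True, v: False, q: False, b: False}
  {q: True, x: True, v: True, b: False}
  {q: True, x: True, v: False, b: False}
  {b: True, x: True, v: True, q: False}
  {b: True, x: True, v: False, q: False}
  {b: True, x: True, q: True, v: True}


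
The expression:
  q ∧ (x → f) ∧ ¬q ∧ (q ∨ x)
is never true.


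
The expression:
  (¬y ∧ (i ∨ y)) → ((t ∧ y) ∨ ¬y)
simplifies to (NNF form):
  True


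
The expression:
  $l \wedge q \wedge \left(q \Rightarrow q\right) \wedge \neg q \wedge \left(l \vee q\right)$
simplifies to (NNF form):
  $\text{False}$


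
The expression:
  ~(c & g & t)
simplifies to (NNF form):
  ~c | ~g | ~t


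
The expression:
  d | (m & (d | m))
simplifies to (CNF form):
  d | m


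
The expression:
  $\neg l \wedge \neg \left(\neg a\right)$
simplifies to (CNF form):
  $a \wedge \neg l$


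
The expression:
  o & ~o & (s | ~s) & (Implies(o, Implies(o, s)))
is never true.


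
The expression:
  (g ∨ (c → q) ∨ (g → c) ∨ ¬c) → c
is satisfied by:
  {c: True}


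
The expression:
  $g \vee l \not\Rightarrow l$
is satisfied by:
  {g: True}


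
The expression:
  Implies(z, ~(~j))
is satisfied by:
  {j: True, z: False}
  {z: False, j: False}
  {z: True, j: True}


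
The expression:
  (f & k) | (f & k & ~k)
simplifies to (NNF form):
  f & k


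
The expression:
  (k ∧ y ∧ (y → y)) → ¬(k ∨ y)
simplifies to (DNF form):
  ¬k ∨ ¬y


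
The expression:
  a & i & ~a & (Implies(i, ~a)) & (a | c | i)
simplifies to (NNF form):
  False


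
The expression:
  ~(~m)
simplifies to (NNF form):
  m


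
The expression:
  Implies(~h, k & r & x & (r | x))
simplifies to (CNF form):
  (h | k) & (h | r) & (h | x)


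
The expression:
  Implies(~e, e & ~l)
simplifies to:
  e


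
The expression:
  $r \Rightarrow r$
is always true.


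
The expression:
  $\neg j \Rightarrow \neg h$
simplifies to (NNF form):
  $j \vee \neg h$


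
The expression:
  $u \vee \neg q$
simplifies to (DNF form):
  $u \vee \neg q$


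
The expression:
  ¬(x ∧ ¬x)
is always true.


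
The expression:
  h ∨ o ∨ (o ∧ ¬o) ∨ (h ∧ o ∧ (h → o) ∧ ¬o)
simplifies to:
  h ∨ o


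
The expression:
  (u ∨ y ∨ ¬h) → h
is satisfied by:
  {h: True}


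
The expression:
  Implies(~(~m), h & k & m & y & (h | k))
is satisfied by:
  {h: True, k: True, y: True, m: False}
  {h: True, k: True, y: False, m: False}
  {h: True, y: True, k: False, m: False}
  {h: True, y: False, k: False, m: False}
  {k: True, y: True, h: False, m: False}
  {k: True, h: False, y: False, m: False}
  {k: False, y: True, h: False, m: False}
  {k: False, h: False, y: False, m: False}
  {h: True, m: True, k: True, y: True}


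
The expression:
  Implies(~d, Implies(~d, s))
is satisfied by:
  {d: True, s: True}
  {d: True, s: False}
  {s: True, d: False}


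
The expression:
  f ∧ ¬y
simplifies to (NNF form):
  f ∧ ¬y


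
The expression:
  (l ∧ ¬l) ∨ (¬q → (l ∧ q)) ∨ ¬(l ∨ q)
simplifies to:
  q ∨ ¬l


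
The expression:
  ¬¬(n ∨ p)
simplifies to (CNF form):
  n ∨ p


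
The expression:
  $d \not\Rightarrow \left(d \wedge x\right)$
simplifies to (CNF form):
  $d \wedge \neg x$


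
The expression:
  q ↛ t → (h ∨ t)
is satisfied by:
  {t: True, h: True, q: False}
  {t: True, h: False, q: False}
  {h: True, t: False, q: False}
  {t: False, h: False, q: False}
  {t: True, q: True, h: True}
  {t: True, q: True, h: False}
  {q: True, h: True, t: False}


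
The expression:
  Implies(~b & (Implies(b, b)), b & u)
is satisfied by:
  {b: True}


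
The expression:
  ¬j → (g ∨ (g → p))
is always true.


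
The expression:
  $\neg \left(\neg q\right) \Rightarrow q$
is always true.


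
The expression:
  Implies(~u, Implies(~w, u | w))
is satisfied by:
  {u: True, w: True}
  {u: True, w: False}
  {w: True, u: False}


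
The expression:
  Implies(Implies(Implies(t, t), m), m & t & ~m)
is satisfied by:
  {m: False}


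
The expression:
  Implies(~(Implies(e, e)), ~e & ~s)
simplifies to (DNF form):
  True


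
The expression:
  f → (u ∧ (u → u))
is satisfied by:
  {u: True, f: False}
  {f: False, u: False}
  {f: True, u: True}


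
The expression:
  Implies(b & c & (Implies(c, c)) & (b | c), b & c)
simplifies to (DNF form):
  True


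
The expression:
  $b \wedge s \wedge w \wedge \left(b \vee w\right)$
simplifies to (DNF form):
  $b \wedge s \wedge w$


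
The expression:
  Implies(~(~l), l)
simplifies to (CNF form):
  True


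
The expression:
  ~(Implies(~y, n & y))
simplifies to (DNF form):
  ~y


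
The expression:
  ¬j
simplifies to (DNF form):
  ¬j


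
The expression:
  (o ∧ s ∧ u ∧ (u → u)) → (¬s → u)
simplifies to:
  True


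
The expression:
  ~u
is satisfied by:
  {u: False}


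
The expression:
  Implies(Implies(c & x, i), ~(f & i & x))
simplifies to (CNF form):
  ~f | ~i | ~x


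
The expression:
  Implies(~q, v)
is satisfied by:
  {q: True, v: True}
  {q: True, v: False}
  {v: True, q: False}


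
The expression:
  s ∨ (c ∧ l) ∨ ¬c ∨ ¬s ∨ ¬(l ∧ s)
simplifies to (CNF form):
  True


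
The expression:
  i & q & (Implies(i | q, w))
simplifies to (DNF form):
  i & q & w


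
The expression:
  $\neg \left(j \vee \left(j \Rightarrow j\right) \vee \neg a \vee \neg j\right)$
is never true.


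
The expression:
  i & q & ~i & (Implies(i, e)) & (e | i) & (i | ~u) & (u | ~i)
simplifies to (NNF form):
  False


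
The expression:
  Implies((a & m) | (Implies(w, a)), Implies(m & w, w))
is always true.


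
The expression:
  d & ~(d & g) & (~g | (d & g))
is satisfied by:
  {d: True, g: False}


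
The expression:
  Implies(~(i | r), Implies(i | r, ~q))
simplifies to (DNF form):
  True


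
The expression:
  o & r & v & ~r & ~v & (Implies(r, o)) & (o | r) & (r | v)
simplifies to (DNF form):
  False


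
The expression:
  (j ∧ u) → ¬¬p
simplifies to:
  p ∨ ¬j ∨ ¬u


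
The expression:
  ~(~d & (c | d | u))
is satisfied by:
  {d: True, u: False, c: False}
  {d: True, c: True, u: False}
  {d: True, u: True, c: False}
  {d: True, c: True, u: True}
  {c: False, u: False, d: False}


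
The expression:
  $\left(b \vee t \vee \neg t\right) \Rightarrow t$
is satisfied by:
  {t: True}


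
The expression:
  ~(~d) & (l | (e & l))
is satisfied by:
  {d: True, l: True}


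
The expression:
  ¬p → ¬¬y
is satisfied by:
  {y: True, p: True}
  {y: True, p: False}
  {p: True, y: False}


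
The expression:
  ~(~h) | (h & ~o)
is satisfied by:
  {h: True}


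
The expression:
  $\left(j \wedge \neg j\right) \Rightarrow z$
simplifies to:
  $\text{True}$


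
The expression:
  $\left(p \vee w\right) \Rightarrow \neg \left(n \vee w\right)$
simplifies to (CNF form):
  $\neg w \wedge \left(\neg n \vee \neg p\right)$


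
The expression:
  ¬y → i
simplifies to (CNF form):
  i ∨ y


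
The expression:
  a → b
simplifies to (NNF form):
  b ∨ ¬a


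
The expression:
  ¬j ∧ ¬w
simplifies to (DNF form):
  ¬j ∧ ¬w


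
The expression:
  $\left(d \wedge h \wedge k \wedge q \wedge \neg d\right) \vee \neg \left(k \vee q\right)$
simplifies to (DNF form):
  $\neg k \wedge \neg q$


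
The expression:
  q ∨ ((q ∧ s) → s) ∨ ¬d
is always true.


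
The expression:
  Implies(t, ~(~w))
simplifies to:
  w | ~t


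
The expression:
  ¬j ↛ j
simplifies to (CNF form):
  True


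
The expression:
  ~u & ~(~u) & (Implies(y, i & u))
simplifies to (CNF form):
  False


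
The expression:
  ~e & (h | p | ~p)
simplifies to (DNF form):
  ~e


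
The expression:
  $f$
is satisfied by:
  {f: True}


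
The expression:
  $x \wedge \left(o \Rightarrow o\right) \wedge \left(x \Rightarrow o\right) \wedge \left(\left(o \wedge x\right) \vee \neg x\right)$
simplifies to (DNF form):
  $o \wedge x$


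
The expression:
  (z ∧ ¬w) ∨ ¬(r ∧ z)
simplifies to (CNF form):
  ¬r ∨ ¬w ∨ ¬z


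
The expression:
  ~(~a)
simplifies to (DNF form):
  a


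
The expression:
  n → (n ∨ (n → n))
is always true.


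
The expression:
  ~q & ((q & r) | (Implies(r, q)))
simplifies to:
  ~q & ~r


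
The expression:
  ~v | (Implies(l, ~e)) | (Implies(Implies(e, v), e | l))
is always true.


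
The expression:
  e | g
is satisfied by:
  {e: True, g: True}
  {e: True, g: False}
  {g: True, e: False}


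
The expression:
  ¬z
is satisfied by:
  {z: False}


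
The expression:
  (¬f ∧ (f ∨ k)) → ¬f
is always true.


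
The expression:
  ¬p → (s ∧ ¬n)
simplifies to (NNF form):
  p ∨ (s ∧ ¬n)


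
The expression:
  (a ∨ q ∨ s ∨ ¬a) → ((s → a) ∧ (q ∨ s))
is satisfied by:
  {q: True, a: True, s: False}
  {q: True, a: False, s: False}
  {s: True, q: True, a: True}
  {s: True, a: True, q: False}


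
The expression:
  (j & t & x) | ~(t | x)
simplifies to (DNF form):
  (x & ~x) | (j & t & x) | (~t & ~x) | (j & t & ~t) | (j & x & ~x) | (t & x & ~x) | (j & ~t & ~x) | (t & ~t & ~x)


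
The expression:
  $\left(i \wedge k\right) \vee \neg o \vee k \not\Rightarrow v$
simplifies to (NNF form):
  $\left(i \wedge k\right) \vee \left(k \wedge \neg v\right) \vee \neg o$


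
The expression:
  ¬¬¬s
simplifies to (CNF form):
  ¬s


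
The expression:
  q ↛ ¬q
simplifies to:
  q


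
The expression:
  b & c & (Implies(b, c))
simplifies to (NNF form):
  b & c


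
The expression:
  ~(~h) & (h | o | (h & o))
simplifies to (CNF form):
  h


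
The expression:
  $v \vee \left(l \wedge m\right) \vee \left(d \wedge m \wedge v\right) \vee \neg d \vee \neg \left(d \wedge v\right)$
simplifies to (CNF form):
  $\text{True}$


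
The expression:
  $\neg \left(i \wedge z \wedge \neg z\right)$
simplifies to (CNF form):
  $\text{True}$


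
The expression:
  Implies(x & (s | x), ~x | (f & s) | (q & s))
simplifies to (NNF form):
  ~x | (f & s) | (q & s)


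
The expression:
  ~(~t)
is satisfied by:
  {t: True}


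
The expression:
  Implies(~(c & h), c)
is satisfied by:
  {c: True}


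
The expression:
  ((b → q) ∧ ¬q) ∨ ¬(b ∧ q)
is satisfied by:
  {q: False, b: False}
  {b: True, q: False}
  {q: True, b: False}


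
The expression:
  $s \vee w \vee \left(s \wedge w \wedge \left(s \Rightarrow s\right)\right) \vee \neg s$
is always true.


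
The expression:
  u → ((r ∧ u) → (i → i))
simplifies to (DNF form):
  True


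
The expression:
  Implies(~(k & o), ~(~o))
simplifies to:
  o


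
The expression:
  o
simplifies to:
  o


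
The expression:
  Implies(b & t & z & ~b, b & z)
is always true.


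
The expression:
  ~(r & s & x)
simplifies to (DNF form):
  ~r | ~s | ~x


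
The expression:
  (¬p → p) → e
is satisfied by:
  {e: True, p: False}
  {p: False, e: False}
  {p: True, e: True}


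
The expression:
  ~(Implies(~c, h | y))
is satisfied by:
  {y: False, h: False, c: False}


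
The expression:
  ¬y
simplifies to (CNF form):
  ¬y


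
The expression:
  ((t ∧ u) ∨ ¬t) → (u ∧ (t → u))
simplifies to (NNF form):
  t ∨ u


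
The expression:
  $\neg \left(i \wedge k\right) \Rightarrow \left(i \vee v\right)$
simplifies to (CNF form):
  $i \vee v$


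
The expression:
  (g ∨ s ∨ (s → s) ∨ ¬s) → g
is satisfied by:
  {g: True}


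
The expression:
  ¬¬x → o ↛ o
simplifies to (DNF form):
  ¬x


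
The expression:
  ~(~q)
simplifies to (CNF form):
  q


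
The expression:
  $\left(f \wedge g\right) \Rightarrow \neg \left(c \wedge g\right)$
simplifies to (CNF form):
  $\neg c \vee \neg f \vee \neg g$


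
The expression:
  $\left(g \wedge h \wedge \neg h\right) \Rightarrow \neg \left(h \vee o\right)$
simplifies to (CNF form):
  $\text{True}$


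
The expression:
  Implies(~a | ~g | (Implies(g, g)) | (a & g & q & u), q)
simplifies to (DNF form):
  q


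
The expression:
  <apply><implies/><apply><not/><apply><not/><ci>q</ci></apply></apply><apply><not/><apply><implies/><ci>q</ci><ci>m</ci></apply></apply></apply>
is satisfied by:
  {m: False, q: False}
  {q: True, m: False}
  {m: True, q: False}


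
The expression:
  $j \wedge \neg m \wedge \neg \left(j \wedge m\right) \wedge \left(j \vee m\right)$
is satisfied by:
  {j: True, m: False}


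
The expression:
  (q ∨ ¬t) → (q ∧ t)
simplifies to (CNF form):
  t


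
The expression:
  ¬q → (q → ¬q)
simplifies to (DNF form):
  True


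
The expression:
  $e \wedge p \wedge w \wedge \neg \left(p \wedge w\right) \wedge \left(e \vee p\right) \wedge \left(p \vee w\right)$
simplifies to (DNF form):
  $\text{False}$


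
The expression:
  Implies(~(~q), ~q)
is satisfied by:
  {q: False}


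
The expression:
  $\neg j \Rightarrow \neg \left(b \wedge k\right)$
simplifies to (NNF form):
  $j \vee \neg b \vee \neg k$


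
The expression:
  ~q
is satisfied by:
  {q: False}


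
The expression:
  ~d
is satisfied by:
  {d: False}


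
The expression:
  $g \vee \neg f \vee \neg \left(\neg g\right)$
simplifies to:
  $g \vee \neg f$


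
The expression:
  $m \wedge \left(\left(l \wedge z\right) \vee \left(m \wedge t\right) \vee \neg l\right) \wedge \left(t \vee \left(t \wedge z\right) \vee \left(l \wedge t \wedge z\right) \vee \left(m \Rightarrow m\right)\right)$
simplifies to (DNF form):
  $\left(m \wedge t\right) \vee \left(m \wedge z\right) \vee \left(m \wedge \neg l\right)$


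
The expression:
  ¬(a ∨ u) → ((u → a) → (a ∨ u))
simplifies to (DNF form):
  a ∨ u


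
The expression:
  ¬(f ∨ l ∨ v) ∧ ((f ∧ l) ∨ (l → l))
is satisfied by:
  {v: False, l: False, f: False}


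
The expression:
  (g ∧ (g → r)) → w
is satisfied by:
  {w: True, g: False, r: False}
  {g: False, r: False, w: False}
  {r: True, w: True, g: False}
  {r: True, g: False, w: False}
  {w: True, g: True, r: False}
  {g: True, w: False, r: False}
  {r: True, g: True, w: True}


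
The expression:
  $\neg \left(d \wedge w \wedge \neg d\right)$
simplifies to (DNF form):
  $\text{True}$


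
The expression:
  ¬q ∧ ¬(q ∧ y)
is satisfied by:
  {q: False}


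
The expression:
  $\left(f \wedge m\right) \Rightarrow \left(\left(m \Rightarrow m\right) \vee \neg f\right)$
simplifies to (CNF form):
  $\text{True}$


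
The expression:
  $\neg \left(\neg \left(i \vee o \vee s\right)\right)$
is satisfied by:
  {i: True, o: True, s: True}
  {i: True, o: True, s: False}
  {i: True, s: True, o: False}
  {i: True, s: False, o: False}
  {o: True, s: True, i: False}
  {o: True, s: False, i: False}
  {s: True, o: False, i: False}


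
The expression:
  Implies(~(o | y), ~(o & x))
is always true.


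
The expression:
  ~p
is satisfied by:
  {p: False}


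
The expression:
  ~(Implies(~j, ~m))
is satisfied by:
  {m: True, j: False}


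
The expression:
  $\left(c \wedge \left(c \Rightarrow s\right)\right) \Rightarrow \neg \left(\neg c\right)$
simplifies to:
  $\text{True}$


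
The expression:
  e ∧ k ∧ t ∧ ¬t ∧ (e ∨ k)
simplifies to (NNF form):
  False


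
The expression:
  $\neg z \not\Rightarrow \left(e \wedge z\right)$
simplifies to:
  $\neg z$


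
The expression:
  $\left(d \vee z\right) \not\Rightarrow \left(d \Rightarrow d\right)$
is never true.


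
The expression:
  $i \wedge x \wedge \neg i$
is never true.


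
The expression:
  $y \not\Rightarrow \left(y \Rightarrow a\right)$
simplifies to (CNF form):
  $y \wedge \neg a$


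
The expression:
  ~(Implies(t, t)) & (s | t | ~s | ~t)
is never true.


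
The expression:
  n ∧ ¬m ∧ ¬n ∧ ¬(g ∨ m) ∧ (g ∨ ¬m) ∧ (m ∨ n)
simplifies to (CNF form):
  False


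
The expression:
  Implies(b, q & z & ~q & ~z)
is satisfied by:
  {b: False}


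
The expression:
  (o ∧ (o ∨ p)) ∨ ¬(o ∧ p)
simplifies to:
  True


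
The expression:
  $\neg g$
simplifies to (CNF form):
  $\neg g$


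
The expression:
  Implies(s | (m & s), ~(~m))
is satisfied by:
  {m: True, s: False}
  {s: False, m: False}
  {s: True, m: True}


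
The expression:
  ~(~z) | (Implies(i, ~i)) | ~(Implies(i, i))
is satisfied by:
  {z: True, i: False}
  {i: False, z: False}
  {i: True, z: True}


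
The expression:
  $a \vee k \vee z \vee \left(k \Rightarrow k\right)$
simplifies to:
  $\text{True}$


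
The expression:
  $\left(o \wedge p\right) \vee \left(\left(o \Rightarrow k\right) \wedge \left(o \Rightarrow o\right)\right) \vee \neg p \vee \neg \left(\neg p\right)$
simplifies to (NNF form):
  $\text{True}$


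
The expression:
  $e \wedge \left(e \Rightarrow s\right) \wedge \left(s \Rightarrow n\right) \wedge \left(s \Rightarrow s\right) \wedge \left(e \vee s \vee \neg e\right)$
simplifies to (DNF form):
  $e \wedge n \wedge s$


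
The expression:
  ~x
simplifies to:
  ~x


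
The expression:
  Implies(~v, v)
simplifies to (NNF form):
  v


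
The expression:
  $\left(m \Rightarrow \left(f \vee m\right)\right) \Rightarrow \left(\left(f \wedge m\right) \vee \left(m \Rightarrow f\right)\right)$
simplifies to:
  $f \vee \neg m$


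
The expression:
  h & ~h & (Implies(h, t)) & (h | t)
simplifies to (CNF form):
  False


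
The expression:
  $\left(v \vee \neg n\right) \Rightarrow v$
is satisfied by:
  {n: True, v: True}
  {n: True, v: False}
  {v: True, n: False}


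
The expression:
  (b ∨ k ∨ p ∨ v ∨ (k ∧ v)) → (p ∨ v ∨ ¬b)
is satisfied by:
  {v: True, p: True, b: False}
  {v: True, p: False, b: False}
  {p: True, v: False, b: False}
  {v: False, p: False, b: False}
  {b: True, v: True, p: True}
  {b: True, v: True, p: False}
  {b: True, p: True, v: False}
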